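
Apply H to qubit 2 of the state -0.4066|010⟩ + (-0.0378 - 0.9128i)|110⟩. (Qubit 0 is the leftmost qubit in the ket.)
-0.2875|010⟩ - 0.2875|011⟩ + (-0.02673 - 0.6454i)|110⟩ + (-0.02673 - 0.6454i)|111⟩

H on qubit 2 mixes each pair of kets that differ only in qubit 2: amplitudes (a, b) of (|…0…⟩, |…1…⟩) become ((a + b)/√2, (a − b)/√2). Kets absent from the input have amplitude 0.
(|010⟩, |011⟩): (a, b) = (-0.4066, 0) → (-0.2875, -0.2875)
(|110⟩, |111⟩): (a, b) = ((-0.0378 - 0.9128i), 0) → ((-0.02673 - 0.6454i), (-0.02673 - 0.6454i))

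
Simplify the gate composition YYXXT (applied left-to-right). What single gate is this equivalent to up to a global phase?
T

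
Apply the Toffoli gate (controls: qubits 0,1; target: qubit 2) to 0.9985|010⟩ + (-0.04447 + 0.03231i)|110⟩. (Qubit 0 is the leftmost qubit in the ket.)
0.9985|010⟩ + (-0.04447 + 0.03231i)|111⟩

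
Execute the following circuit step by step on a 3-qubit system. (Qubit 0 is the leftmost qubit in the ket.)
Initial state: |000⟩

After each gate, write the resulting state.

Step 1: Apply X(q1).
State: |010⟩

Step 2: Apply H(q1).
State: 1/√2|000⟩ - 1/√2|010⟩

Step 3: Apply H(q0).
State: 1/2|000⟩ - 1/2|010⟩ + 1/2|100⟩ - 1/2|110⟩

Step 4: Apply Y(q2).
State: (1/2)i|001⟩ - (1/2)i|011⟩ + (1/2)i|101⟩ - (1/2)i|111⟩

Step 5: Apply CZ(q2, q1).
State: (1/2)i|001⟩ + (1/2)i|011⟩ + (1/2)i|101⟩ + (1/2)i|111⟩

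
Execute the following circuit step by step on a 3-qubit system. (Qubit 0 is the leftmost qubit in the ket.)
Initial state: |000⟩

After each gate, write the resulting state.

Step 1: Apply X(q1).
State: |010⟩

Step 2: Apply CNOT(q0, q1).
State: |010⟩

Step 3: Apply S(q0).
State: |010⟩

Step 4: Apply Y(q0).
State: i|110⟩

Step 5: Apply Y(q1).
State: |100⟩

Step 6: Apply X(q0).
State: |000⟩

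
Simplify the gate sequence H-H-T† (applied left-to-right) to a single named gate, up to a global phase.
T†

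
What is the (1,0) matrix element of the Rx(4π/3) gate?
-0.866i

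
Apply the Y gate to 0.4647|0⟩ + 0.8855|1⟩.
-0.8855i|0⟩ + 0.4647i|1⟩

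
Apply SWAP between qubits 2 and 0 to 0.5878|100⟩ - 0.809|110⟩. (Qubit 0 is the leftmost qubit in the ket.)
0.5878|001⟩ - 0.809|011⟩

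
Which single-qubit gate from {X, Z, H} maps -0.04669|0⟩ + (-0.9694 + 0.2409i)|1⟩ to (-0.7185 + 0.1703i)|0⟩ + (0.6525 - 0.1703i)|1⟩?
H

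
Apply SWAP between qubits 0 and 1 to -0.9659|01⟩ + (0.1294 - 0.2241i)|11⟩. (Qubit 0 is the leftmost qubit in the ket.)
-0.9659|10⟩ + (0.1294 - 0.2241i)|11⟩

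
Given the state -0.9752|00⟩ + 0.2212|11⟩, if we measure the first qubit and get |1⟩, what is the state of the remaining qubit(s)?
|1⟩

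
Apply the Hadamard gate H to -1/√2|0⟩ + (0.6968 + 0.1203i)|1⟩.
(-0.007288 + 0.08506i)|0⟩ + (-0.9927 - 0.08506i)|1⟩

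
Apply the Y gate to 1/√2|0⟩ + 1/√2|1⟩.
-(1/√2)i|0⟩ + (1/√2)i|1⟩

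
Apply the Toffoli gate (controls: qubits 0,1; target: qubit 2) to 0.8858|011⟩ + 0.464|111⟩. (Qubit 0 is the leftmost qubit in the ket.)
0.8858|011⟩ + 0.464|110⟩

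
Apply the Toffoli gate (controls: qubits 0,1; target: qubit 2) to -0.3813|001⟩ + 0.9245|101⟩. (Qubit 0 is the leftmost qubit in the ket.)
-0.3813|001⟩ + 0.9245|101⟩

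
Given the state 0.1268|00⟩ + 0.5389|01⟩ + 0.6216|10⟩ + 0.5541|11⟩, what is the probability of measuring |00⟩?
0.01608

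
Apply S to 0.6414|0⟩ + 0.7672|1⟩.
0.6414|0⟩ + 0.7672i|1⟩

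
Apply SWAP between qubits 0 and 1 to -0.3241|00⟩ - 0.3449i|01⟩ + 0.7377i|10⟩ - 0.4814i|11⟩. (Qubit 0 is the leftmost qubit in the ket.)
-0.3241|00⟩ + 0.7377i|01⟩ - 0.3449i|10⟩ - 0.4814i|11⟩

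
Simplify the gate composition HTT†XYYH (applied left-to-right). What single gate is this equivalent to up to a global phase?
Z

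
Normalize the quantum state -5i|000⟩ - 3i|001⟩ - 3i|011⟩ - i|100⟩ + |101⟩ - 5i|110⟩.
-0.5976i|000⟩ - 0.3586i|001⟩ - 0.3586i|011⟩ - 0.1195i|100⟩ + 0.1195|101⟩ - 0.5976i|110⟩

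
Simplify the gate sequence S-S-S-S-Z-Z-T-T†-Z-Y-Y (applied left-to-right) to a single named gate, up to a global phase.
Z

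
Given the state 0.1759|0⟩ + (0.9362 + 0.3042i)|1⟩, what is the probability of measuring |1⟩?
0.969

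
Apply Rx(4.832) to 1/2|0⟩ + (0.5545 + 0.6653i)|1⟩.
(0.06743 - 0.368i)|0⟩ + (-0.4148 - 0.8295i)|1⟩

Rx(4.832) = [[cos(θ/2), −i·sin(θ/2)], [−i·sin(θ/2), cos(θ/2)]]; θ = 4.832, cos(θ/2) ≈ -0.748106, sin(θ/2) ≈ 0.663579.
With a = amp(|0⟩) = 1/2 and b = amp(|1⟩) = (0.5545 + 0.6653i):
new amp(|0⟩) = (-0.748106)·a + (-0.663579i)·b = (0.06743 - 0.368i)
new amp(|1⟩) = (-0.663579i)·a + (-0.748106)·b = (-0.4148 - 0.8295i)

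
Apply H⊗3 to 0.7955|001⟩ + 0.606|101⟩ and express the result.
0.4955|000⟩ - 0.4955|001⟩ + 0.4955|010⟩ - 0.4955|011⟩ + 0.067|100⟩ - 0.067|101⟩ + 0.067|110⟩ - 0.067|111⟩

H⊗3 gives amp(|y⟩) = (1/2√2) Σ_x (−1)^(x·y) amp(|x⟩), where x·y is the number of positions in which both x and y have a 1.
|000⟩: (0.7955 + 0.606)/(2√2) = 0.4955
|001⟩: (-0.7955 - 0.606)/(2√2) = -0.4955
|010⟩: (0.7955 + 0.606)/(2√2) = 0.4955
|011⟩: (-0.7955 - 0.606)/(2√2) = -0.4955
|100⟩: (0.7955 - 0.606)/(2√2) = 0.067
|101⟩: (-0.7955 + 0.606)/(2√2) = -0.067
|110⟩: (0.7955 - 0.606)/(2√2) = 0.067
|111⟩: (-0.7955 + 0.606)/(2√2) = -0.067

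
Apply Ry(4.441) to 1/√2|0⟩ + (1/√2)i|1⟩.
(-0.4278 - 0.563i)|0⟩ + (0.563 - 0.4278i)|1⟩

Ry(4.441) = [[cos(θ/2), −sin(θ/2)], [sin(θ/2), cos(θ/2)]]; θ = 4.441, cos(θ/2) ≈ -0.60495, sin(θ/2) ≈ 0.796263.
With a = amp(|0⟩) = 1/√2 and b = amp(|1⟩) = (1/√2)i:
new amp(|0⟩) = (-0.60495)·a + (-0.796263)·b = (-0.4278 - 0.563i)
new amp(|1⟩) = (0.796263)·a + (-0.60495)·b = (0.563 - 0.4278i)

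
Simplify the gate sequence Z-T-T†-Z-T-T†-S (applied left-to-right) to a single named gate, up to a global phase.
S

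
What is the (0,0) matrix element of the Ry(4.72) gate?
-0.7098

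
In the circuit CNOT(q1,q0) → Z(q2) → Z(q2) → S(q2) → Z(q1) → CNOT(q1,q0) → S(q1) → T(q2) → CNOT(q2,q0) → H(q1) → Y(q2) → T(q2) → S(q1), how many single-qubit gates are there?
10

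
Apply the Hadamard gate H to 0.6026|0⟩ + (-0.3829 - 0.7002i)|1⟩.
(0.1554 - 0.4951i)|0⟩ + (0.6969 + 0.4951i)|1⟩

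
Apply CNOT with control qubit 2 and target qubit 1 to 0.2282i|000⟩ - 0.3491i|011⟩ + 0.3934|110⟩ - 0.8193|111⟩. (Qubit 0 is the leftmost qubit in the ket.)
0.2282i|000⟩ - 0.3491i|001⟩ - 0.8193|101⟩ + 0.3934|110⟩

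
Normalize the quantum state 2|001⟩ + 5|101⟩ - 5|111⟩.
0.2722|001⟩ + 0.6804|101⟩ - 0.6804|111⟩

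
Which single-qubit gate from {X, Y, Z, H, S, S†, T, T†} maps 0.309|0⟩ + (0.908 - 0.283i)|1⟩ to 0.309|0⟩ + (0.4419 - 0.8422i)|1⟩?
T†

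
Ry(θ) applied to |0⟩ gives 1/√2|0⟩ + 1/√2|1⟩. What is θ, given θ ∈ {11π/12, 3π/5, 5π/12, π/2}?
π/2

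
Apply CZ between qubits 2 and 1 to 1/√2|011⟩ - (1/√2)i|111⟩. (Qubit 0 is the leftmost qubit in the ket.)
-1/√2|011⟩ + (1/√2)i|111⟩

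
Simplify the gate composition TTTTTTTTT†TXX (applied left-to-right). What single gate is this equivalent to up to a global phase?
I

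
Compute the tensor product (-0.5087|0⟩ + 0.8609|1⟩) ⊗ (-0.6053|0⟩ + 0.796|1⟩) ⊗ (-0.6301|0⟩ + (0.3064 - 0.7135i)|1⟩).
-0.194|000⟩ + (0.09435 - 0.2197i)|001⟩ + 0.2551|010⟩ + (-0.1241 + 0.2889i)|011⟩ + 0.3283|100⟩ + (-0.1597 + 0.3718i)|101⟩ - 0.4318|110⟩ + (0.21 - 0.4889i)|111⟩

amp(|b₁b₂…⟩) = product of the factor amplitudes for bits b₁, b₂, …; only kets whose every factor amplitude is nonzero survive.
|000⟩: (-0.5087)(-0.6053)(-0.6301) = -0.194
|001⟩: (-0.5087)(-0.6053)(0.3064 - 0.7135i) = (0.09435 - 0.2197i)
|010⟩: (-0.5087)(0.796)(-0.6301) = 0.2551
|011⟩: (-0.5087)(0.796)(0.3064 - 0.7135i) = (-0.1241 + 0.2889i)
|100⟩: (0.8609)(-0.6053)(-0.6301) = 0.3283
|101⟩: (0.8609)(-0.6053)(0.3064 - 0.7135i) = (-0.1597 + 0.3718i)
|110⟩: (0.8609)(0.796)(-0.6301) = -0.4318
|111⟩: (0.8609)(0.796)(0.3064 - 0.7135i) = (0.21 - 0.4889i)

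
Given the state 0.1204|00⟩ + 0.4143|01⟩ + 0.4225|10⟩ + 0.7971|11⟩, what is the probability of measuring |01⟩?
0.1716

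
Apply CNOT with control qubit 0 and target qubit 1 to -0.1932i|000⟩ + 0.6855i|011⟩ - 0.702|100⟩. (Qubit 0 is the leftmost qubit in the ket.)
-0.1932i|000⟩ + 0.6855i|011⟩ - 0.702|110⟩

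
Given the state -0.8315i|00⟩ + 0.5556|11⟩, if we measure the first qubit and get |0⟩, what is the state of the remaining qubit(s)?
-i|0⟩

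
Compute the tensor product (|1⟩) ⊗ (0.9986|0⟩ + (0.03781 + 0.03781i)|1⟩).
0.9986|10⟩ + (0.03781 + 0.03781i)|11⟩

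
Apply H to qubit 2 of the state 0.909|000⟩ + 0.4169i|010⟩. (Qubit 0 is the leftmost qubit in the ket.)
0.6428|000⟩ + 0.6428|001⟩ + 0.2948i|010⟩ + 0.2948i|011⟩

H on qubit 2 mixes each pair of kets that differ only in qubit 2: amplitudes (a, b) of (|…0…⟩, |…1…⟩) become ((a + b)/√2, (a − b)/√2). Kets absent from the input have amplitude 0.
(|000⟩, |001⟩): (a, b) = (0.909, 0) → (0.6428, 0.6428)
(|010⟩, |011⟩): (a, b) = (0.4169i, 0) → (0.2948i, 0.2948i)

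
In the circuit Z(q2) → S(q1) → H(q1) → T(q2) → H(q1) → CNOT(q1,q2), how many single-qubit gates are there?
5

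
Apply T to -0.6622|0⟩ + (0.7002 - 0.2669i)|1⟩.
-0.6622|0⟩ + (0.6838 + 0.3064i)|1⟩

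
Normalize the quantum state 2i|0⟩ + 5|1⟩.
0.3714i|0⟩ + 0.9285|1⟩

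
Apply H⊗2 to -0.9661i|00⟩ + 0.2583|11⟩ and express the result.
(0.1292 - 0.4831i)|00⟩ + (-0.1292 - 0.4831i)|01⟩ + (-0.1292 - 0.4831i)|10⟩ + (0.1292 - 0.4831i)|11⟩

H⊗2 gives amp(|y⟩) = (1/2) Σ_x (−1)^(x·y) amp(|x⟩), where x·y is the number of positions in which both x and y have a 1.
|00⟩: (-0.9661i + 0.2583)/2 = (0.1292 - 0.4831i)
|01⟩: (-0.9661i - 0.2583)/2 = (-0.1292 - 0.4831i)
|10⟩: (-0.9661i - 0.2583)/2 = (-0.1292 - 0.4831i)
|11⟩: (-0.9661i + 0.2583)/2 = (0.1292 - 0.4831i)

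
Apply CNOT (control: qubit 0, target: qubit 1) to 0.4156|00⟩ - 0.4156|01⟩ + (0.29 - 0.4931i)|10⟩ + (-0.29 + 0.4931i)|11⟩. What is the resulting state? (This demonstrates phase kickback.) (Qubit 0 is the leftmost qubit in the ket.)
0.4156|00⟩ - 0.4156|01⟩ + (-0.29 + 0.4931i)|10⟩ + (0.29 - 0.4931i)|11⟩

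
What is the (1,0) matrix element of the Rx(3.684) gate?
-0.9634i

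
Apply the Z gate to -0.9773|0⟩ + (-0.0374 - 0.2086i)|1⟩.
-0.9773|0⟩ + (0.0374 + 0.2086i)|1⟩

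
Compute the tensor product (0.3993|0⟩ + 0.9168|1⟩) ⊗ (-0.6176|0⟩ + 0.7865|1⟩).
-0.2466|00⟩ + 0.314|01⟩ - 0.5662|10⟩ + 0.7211|11⟩

amp(|b₁b₂…⟩) = product of the factor amplitudes for bits b₁, b₂, …; only kets whose every factor amplitude is nonzero survive.
|00⟩: (0.3993)(-0.6176) = -0.2466
|01⟩: (0.3993)(0.7865) = 0.314
|10⟩: (0.9168)(-0.6176) = -0.5662
|11⟩: (0.9168)(0.7865) = 0.7211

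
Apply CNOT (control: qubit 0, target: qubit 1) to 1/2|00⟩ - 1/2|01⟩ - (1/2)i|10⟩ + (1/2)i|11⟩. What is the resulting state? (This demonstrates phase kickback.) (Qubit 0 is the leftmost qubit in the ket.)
1/2|00⟩ - 1/2|01⟩ + (1/2)i|10⟩ - (1/2)i|11⟩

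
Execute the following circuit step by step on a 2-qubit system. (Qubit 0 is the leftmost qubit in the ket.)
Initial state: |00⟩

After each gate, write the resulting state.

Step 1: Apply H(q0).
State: 1/√2|00⟩ + 1/√2|10⟩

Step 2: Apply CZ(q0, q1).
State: 1/√2|00⟩ + 1/√2|10⟩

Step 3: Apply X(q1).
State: 1/√2|01⟩ + 1/√2|11⟩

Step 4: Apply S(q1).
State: (1/√2)i|01⟩ + (1/√2)i|11⟩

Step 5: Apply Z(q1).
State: -(1/√2)i|01⟩ - (1/√2)i|11⟩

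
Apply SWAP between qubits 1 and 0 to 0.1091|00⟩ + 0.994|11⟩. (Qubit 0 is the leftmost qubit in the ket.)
0.1091|00⟩ + 0.994|11⟩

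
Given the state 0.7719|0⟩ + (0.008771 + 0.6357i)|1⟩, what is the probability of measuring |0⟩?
0.5958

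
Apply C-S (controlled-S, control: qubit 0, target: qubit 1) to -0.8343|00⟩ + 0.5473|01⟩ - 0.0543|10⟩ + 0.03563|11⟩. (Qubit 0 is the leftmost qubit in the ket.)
-0.8343|00⟩ + 0.5473|01⟩ - 0.0543|10⟩ + 0.03563i|11⟩

C-S leaves the control-|0⟩ kets |00⟩, |01⟩ unchanged and applies S to qubit 1 on the control-|1⟩ pair (|10⟩, |11⟩).
S = [[1, 0], [0, i]].
With a = amp(|10⟩) = -0.0543 and b = amp(|11⟩) = 0.03563:
new amp(|10⟩) = (1)·a = -0.0543
new amp(|11⟩) = (i)·b = 0.03563i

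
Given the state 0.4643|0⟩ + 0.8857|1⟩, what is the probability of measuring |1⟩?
0.7845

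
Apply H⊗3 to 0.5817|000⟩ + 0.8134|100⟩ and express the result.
0.4932|000⟩ + 0.4932|001⟩ + 0.4932|010⟩ + 0.4932|011⟩ - 0.08192|100⟩ - 0.08192|101⟩ - 0.08192|110⟩ - 0.08192|111⟩

H⊗3 gives amp(|y⟩) = (1/2√2) Σ_x (−1)^(x·y) amp(|x⟩), where x·y is the number of positions in which both x and y have a 1.
|000⟩: (0.5817 + 0.8134)/(2√2) = 0.4932
|001⟩: (0.5817 + 0.8134)/(2√2) = 0.4932
|010⟩: (0.5817 + 0.8134)/(2√2) = 0.4932
|011⟩: (0.5817 + 0.8134)/(2√2) = 0.4932
|100⟩: (0.5817 - 0.8134)/(2√2) = -0.08192
|101⟩: (0.5817 - 0.8134)/(2√2) = -0.08192
|110⟩: (0.5817 - 0.8134)/(2√2) = -0.08192
|111⟩: (0.5817 - 0.8134)/(2√2) = -0.08192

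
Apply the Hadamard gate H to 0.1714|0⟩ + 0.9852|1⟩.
0.8178|0⟩ - 0.5754|1⟩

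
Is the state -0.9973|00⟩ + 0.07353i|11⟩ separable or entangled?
Entangled

Writing the state as a|00⟩ + b|01⟩ + c|10⟩ + d|11⟩, it is a product state iff ad − bc = 0.
Here (a, b, c, d) = (-0.9973, 0, 0, 0.07353i): ad − bc = (-0.9973)(0.07353i) − (0)(0) = -0.07333i ≠ 0, so the state is entangled.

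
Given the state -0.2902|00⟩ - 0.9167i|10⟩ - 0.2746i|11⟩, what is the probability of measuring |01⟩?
0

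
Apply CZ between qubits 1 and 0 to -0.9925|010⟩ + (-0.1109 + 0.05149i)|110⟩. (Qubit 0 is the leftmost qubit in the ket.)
-0.9925|010⟩ + (0.1109 - 0.05149i)|110⟩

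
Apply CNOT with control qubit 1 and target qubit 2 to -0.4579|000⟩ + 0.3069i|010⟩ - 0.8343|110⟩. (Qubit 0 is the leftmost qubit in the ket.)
-0.4579|000⟩ + 0.3069i|011⟩ - 0.8343|111⟩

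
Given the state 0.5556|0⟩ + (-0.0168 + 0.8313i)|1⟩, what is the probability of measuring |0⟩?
0.3087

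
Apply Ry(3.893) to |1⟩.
-0.9302|0⟩ - 0.3669|1⟩

Ry(3.893) = [[cos(θ/2), −sin(θ/2)], [sin(θ/2), cos(θ/2)]]; θ = 3.893, cos(θ/2) ≈ -0.366927, sin(θ/2) ≈ 0.93025.
With a = amp(|0⟩) = 0 and b = amp(|1⟩) = 1:
new amp(|0⟩) = (-0.366927)·a + (-0.93025)·b = -0.9302
new amp(|1⟩) = (0.93025)·a + (-0.366927)·b = -0.3669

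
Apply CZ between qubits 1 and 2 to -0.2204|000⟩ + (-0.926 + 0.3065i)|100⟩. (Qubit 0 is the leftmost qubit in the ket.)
-0.2204|000⟩ + (-0.926 + 0.3065i)|100⟩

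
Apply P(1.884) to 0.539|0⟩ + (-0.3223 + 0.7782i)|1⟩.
0.539|0⟩ + (-0.641 - 0.5464i)|1⟩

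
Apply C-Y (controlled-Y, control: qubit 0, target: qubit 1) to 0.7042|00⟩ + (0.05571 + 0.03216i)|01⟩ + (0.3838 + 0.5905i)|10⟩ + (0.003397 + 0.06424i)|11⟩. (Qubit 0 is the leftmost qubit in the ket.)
0.7042|00⟩ + (0.05571 + 0.03216i)|01⟩ + (0.06424 - 0.003397i)|10⟩ + (-0.5905 + 0.3838i)|11⟩

C-Y leaves the control-|0⟩ kets |00⟩, |01⟩ unchanged and applies Y to qubit 1 on the control-|1⟩ pair (|10⟩, |11⟩).
Y = [[0, -i], [i, 0]].
With a = amp(|10⟩) = (0.3838 + 0.5905i) and b = amp(|11⟩) = (0.003397 + 0.06424i):
new amp(|10⟩) = (-i)·b = (0.06424 - 0.003397i)
new amp(|11⟩) = (i)·a = (-0.5905 + 0.3838i)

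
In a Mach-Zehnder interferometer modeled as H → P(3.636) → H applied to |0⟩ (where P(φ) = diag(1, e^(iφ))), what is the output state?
(0.05987 - 0.2373i)|0⟩ + (0.9401 + 0.2373i)|1⟩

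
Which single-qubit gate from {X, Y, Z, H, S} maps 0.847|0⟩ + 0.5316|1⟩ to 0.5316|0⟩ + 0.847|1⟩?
X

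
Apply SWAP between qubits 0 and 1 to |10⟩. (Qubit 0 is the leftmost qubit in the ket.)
|01⟩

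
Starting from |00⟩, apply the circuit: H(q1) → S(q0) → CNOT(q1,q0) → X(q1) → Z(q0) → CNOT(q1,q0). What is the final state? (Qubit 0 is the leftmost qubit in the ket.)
-1/√2|10⟩ + 1/√2|11⟩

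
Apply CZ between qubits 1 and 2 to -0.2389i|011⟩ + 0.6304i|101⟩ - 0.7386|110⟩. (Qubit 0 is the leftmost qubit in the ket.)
0.2389i|011⟩ + 0.6304i|101⟩ - 0.7386|110⟩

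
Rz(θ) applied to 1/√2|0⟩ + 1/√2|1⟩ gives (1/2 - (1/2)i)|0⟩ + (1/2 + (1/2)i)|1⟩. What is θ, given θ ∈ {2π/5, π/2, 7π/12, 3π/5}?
π/2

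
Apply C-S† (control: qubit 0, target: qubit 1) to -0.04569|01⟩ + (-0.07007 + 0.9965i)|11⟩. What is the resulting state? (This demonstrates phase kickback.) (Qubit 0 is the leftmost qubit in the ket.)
-0.04569|01⟩ + (0.9965 + 0.07007i)|11⟩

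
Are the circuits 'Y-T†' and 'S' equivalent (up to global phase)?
No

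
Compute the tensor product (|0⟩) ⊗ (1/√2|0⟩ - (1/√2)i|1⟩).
1/√2|00⟩ - (1/√2)i|01⟩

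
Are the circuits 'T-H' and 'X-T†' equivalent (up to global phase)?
No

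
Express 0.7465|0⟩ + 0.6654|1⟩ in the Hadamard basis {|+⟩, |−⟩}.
0.9984|+⟩ + 0.05735|−⟩

With |ψ⟩ = α|0⟩ + β|1⟩, the Hadamard-basis coefficients are ⟨+|ψ⟩ = (α + β)/√2 and ⟨−|ψ⟩ = (α − β)/√2.
Here α = 0.7465, β = 0.6654: (α + β)/√2 = 0.9984, (α − β)/√2 = 0.05735.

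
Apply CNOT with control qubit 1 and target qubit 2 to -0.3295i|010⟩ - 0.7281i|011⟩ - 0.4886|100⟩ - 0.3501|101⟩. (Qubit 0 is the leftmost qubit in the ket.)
-0.7281i|010⟩ - 0.3295i|011⟩ - 0.4886|100⟩ - 0.3501|101⟩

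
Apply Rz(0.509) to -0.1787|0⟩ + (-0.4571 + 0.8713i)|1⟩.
(-0.1729 + 0.04499i)|0⟩ + (-0.6617 + 0.7282i)|1⟩

Rz(0.509) = [[e^(−iθ/2), 0], [0, e^(iθ/2)]] with e^(±iθ/2) = cos(θ/2) ± i·sin(θ/2); θ = 0.509, cos(θ/2) ≈ 0.967789, sin(θ/2) ≈ 0.251762.
With a = amp(|0⟩) = -0.1787 and b = amp(|1⟩) = (-0.4571 + 0.8713i):
new amp(|0⟩) = (0.967789 - 0.251762i)·a = (-0.1729 + 0.04499i)
new amp(|1⟩) = (0.967789 + 0.251762i)·b = (-0.6617 + 0.7282i)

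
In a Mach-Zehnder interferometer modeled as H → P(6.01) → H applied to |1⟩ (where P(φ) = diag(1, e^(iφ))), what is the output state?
(0.01854 + 0.1349i)|0⟩ + (0.9815 - 0.1349i)|1⟩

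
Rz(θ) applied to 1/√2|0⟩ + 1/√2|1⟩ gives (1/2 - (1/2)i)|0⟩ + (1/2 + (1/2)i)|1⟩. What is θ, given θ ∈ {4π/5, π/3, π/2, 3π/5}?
π/2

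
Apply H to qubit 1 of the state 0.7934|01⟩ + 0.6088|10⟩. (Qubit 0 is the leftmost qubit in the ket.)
0.561|00⟩ - 0.561|01⟩ + 0.4305|10⟩ + 0.4305|11⟩

H on qubit 1 mixes each pair of kets that differ only in qubit 1: amplitudes (a, b) of (|…0…⟩, |…1…⟩) become ((a + b)/√2, (a − b)/√2). Kets absent from the input have amplitude 0.
(|00⟩, |01⟩): (a, b) = (0, 0.7934) → (0.561, -0.561)
(|10⟩, |11⟩): (a, b) = (0.6088, 0) → (0.4305, 0.4305)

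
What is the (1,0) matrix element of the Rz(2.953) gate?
0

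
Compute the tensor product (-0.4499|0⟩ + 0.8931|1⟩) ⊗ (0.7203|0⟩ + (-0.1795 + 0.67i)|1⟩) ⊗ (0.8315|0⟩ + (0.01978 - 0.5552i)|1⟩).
-0.2695|000⟩ + (-0.00641 + 0.1799i)|001⟩ + (0.06715 - 0.2506i)|010⟩ + (-0.1658 - 0.0508i)|011⟩ + 0.5349|100⟩ + (0.01272 - 0.3572i)|101⟩ + (-0.1333 + 0.4976i)|110⟩ + (0.329 + 0.1008i)|111⟩

amp(|b₁b₂…⟩) = product of the factor amplitudes for bits b₁, b₂, …; only kets whose every factor amplitude is nonzero survive.
|000⟩: (-0.4499)(0.7203)(0.8315) = -0.2695
|001⟩: (-0.4499)(0.7203)(0.01978 - 0.5552i) = (-0.00641 + 0.1799i)
|010⟩: (-0.4499)(-0.1795 + 0.67i)(0.8315) = (0.06715 - 0.2506i)
|011⟩: (-0.4499)(-0.1795 + 0.67i)(0.01978 - 0.5552i) = (-0.1658 - 0.0508i)
|100⟩: (0.8931)(0.7203)(0.8315) = 0.5349
|101⟩: (0.8931)(0.7203)(0.01978 - 0.5552i) = (0.01272 - 0.3572i)
|110⟩: (0.8931)(-0.1795 + 0.67i)(0.8315) = (-0.1333 + 0.4976i)
|111⟩: (0.8931)(-0.1795 + 0.67i)(0.01978 - 0.5552i) = (0.329 + 0.1008i)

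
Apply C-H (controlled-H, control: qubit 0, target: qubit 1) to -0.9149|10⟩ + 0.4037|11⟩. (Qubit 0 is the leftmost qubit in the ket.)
-0.3615|10⟩ - 0.9324|11⟩

C-H leaves the control-|0⟩ kets |00⟩, |01⟩ unchanged and applies H to qubit 1 on the control-|1⟩ pair (|10⟩, |11⟩).
H = [[1/√2, 1/√2], [1/√2, -1/√2]].
With a = amp(|10⟩) = -0.9149 and b = amp(|11⟩) = 0.4037:
new amp(|10⟩) = (1/√2)·a + (1/√2)·b = -0.3615
new amp(|11⟩) = (1/√2)·a + (-1/√2)·b = -0.9324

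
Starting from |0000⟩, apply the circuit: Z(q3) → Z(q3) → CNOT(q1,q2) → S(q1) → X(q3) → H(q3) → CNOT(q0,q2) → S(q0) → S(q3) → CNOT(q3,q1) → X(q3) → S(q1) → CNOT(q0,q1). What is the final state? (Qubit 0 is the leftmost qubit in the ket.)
1/√2|0001⟩ + 1/√2|0100⟩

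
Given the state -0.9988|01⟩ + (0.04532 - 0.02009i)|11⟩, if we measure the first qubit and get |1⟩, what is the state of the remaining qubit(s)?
(0.9142 - 0.4053i)|1⟩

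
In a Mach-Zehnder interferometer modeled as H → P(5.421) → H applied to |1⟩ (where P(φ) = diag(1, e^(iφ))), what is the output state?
(0.1746 + 0.3796i)|0⟩ + (0.8254 - 0.3796i)|1⟩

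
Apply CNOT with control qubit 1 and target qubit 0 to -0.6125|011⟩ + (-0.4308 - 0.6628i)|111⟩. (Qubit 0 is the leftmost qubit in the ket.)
(-0.4308 - 0.6628i)|011⟩ - 0.6125|111⟩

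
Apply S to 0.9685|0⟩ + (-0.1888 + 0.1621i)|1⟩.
0.9685|0⟩ + (-0.1621 - 0.1888i)|1⟩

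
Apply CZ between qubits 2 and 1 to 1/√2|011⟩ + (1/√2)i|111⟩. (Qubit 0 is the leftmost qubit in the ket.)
-1/√2|011⟩ - (1/√2)i|111⟩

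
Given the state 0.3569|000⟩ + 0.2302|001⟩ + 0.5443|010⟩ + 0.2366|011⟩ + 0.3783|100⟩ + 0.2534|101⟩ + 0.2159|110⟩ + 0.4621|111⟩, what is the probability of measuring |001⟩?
0.05299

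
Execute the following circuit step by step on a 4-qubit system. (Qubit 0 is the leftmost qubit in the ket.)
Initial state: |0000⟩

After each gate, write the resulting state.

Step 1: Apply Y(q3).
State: i|0001⟩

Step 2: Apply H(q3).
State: (1/√2)i|0000⟩ - (1/√2)i|0001⟩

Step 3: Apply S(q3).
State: (1/√2)i|0000⟩ + 1/√2|0001⟩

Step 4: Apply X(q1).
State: (1/√2)i|0100⟩ + 1/√2|0101⟩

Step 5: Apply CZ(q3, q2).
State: (1/√2)i|0100⟩ + 1/√2|0101⟩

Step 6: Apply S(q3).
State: (1/√2)i|0100⟩ + (1/√2)i|0101⟩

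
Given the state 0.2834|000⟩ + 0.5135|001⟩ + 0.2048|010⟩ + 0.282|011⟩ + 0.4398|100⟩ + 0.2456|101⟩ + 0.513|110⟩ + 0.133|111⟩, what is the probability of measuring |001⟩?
0.2637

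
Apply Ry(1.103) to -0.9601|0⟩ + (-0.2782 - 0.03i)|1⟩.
(-0.672 + 0.01572i)|0⟩ + (-0.74 - 0.02555i)|1⟩

Ry(1.103) = [[cos(θ/2), −sin(θ/2)], [sin(θ/2), cos(θ/2)]]; θ = 1.103, cos(θ/2) ≈ 0.85174, sin(θ/2) ≈ 0.523965.
With a = amp(|0⟩) = -0.9601 and b = amp(|1⟩) = (-0.2782 - 0.03i):
new amp(|0⟩) = (0.85174)·a + (-0.523965)·b = (-0.672 + 0.01572i)
new amp(|1⟩) = (0.523965)·a + (0.85174)·b = (-0.74 - 0.02555i)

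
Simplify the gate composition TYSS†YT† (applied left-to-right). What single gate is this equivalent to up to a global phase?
I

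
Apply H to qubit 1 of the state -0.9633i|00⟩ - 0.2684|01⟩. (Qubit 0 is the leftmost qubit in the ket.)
(-0.1898 - 0.6812i)|00⟩ + (0.1898 - 0.6812i)|01⟩

H on qubit 1 mixes each pair of kets that differ only in qubit 1: amplitudes (a, b) of (|…0…⟩, |…1…⟩) become ((a + b)/√2, (a − b)/√2). Kets absent from the input have amplitude 0.
(|00⟩, |01⟩): (a, b) = (-0.9633i, -0.2684) → ((-0.1898 - 0.6812i), (0.1898 - 0.6812i))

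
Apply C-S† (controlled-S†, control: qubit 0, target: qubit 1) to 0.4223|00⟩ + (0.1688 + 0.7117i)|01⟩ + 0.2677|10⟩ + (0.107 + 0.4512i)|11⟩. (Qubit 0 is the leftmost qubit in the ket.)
0.4223|00⟩ + (0.1688 + 0.7117i)|01⟩ + 0.2677|10⟩ + (0.4512 - 0.107i)|11⟩

C-S† leaves the control-|0⟩ kets |00⟩, |01⟩ unchanged and applies S† to qubit 1 on the control-|1⟩ pair (|10⟩, |11⟩).
S† = [[1, 0], [0, -i]].
With a = amp(|10⟩) = 0.2677 and b = amp(|11⟩) = (0.107 + 0.4512i):
new amp(|10⟩) = (1)·a = 0.2677
new amp(|11⟩) = (-i)·b = (0.4512 - 0.107i)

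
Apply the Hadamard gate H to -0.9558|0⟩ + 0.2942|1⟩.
-0.4678|0⟩ - 0.8839|1⟩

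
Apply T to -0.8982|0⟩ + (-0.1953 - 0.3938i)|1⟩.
-0.8982|0⟩ + (0.1404 - 0.4166i)|1⟩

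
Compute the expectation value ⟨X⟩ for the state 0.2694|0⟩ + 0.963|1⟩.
0.5189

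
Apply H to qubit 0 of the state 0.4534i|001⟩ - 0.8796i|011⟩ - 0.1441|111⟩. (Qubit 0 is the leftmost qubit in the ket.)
0.3206i|001⟩ + (-0.1019 - 0.622i)|011⟩ + 0.3206i|101⟩ + (0.1019 - 0.622i)|111⟩

H on qubit 0 mixes each pair of kets that differ only in qubit 0: amplitudes (a, b) of (|…0…⟩, |…1…⟩) become ((a + b)/√2, (a − b)/√2). Kets absent from the input have amplitude 0.
(|001⟩, |101⟩): (a, b) = (0.4534i, 0) → (0.3206i, 0.3206i)
(|011⟩, |111⟩): (a, b) = (-0.8796i, -0.1441) → ((-0.1019 - 0.622i), (0.1019 - 0.622i))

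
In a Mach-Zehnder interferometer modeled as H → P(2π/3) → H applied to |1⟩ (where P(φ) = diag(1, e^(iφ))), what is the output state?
(0.75 - 0.433i)|0⟩ + (0.25 + 0.433i)|1⟩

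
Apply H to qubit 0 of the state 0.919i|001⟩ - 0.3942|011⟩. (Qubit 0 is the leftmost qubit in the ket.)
0.6498i|001⟩ - 0.2787|011⟩ + 0.6498i|101⟩ - 0.2787|111⟩

H on qubit 0 mixes each pair of kets that differ only in qubit 0: amplitudes (a, b) of (|…0…⟩, |…1…⟩) become ((a + b)/√2, (a − b)/√2). Kets absent from the input have amplitude 0.
(|001⟩, |101⟩): (a, b) = (0.919i, 0) → (0.6498i, 0.6498i)
(|011⟩, |111⟩): (a, b) = (-0.3942, 0) → (-0.2787, -0.2787)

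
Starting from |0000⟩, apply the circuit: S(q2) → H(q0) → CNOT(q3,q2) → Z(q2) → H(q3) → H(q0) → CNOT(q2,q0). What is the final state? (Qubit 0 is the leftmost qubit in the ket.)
1/√2|0000⟩ + 1/√2|0001⟩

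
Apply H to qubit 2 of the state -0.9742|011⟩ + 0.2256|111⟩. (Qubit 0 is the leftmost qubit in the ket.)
-0.6889|010⟩ + 0.6889|011⟩ + 0.1595|110⟩ - 0.1595|111⟩

H on qubit 2 mixes each pair of kets that differ only in qubit 2: amplitudes (a, b) of (|…0…⟩, |…1…⟩) become ((a + b)/√2, (a − b)/√2). Kets absent from the input have amplitude 0.
(|010⟩, |011⟩): (a, b) = (0, -0.9742) → (-0.6889, 0.6889)
(|110⟩, |111⟩): (a, b) = (0, 0.2256) → (0.1595, -0.1595)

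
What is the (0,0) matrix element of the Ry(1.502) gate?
0.731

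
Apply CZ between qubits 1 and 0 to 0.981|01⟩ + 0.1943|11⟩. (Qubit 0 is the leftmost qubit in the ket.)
0.981|01⟩ - 0.1943|11⟩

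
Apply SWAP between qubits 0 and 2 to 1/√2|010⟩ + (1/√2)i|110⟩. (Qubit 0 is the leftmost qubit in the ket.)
1/√2|010⟩ + (1/√2)i|011⟩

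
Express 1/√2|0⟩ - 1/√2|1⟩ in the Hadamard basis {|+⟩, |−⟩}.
|−⟩

With |ψ⟩ = α|0⟩ + β|1⟩, the Hadamard-basis coefficients are ⟨+|ψ⟩ = (α + β)/√2 and ⟨−|ψ⟩ = (α − β)/√2.
Here α = 1/√2, β = -1/√2: (α + β)/√2 = 0, (α − β)/√2 = 1.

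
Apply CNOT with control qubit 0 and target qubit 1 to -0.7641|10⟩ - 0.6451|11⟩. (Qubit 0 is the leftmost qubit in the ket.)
-0.6451|10⟩ - 0.7641|11⟩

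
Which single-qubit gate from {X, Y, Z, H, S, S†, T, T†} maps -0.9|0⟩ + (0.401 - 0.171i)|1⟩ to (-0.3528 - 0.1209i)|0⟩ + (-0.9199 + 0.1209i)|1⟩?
H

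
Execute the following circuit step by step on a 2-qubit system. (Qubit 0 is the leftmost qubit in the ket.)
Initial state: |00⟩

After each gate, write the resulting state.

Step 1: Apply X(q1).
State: |01⟩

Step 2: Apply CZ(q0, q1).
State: |01⟩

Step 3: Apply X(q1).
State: |00⟩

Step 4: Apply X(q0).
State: |10⟩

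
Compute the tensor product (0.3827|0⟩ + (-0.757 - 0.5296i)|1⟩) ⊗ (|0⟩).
0.3827|00⟩ + (-0.757 - 0.5296i)|10⟩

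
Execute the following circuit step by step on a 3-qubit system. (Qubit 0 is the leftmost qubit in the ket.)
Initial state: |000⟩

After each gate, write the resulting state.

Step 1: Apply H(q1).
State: 1/√2|000⟩ + 1/√2|010⟩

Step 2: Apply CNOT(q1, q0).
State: 1/√2|000⟩ + 1/√2|110⟩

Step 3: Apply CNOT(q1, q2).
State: 1/√2|000⟩ + 1/√2|111⟩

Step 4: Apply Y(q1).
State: (1/√2)i|010⟩ - (1/√2)i|101⟩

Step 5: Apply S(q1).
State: -1/√2|010⟩ - (1/√2)i|101⟩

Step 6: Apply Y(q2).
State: -(1/√2)i|011⟩ - 1/√2|100⟩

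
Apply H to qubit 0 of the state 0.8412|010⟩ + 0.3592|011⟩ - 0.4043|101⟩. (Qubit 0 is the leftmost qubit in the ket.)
-0.2859|001⟩ + 0.5948|010⟩ + 0.254|011⟩ + 0.2859|101⟩ + 0.5948|110⟩ + 0.254|111⟩

H on qubit 0 mixes each pair of kets that differ only in qubit 0: amplitudes (a, b) of (|…0…⟩, |…1…⟩) become ((a + b)/√2, (a − b)/√2). Kets absent from the input have amplitude 0.
(|001⟩, |101⟩): (a, b) = (0, -0.4043) → (-0.2859, 0.2859)
(|010⟩, |110⟩): (a, b) = (0.8412, 0) → (0.5948, 0.5948)
(|011⟩, |111⟩): (a, b) = (0.3592, 0) → (0.254, 0.254)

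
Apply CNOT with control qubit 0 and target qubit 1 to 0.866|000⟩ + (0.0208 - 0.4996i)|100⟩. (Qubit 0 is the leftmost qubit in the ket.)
0.866|000⟩ + (0.0208 - 0.4996i)|110⟩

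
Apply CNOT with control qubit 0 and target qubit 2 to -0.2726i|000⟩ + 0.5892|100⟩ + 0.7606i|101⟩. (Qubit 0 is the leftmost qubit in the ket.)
-0.2726i|000⟩ + 0.7606i|100⟩ + 0.5892|101⟩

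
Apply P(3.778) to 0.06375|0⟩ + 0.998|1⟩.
0.06375|0⟩ + (-0.8026 - 0.5931i)|1⟩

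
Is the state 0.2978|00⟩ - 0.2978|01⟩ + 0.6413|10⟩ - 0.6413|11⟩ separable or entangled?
Separable

Writing the state as a|00⟩ + b|01⟩ + c|10⟩ + d|11⟩, it is a product state iff ad − bc = 0.
Here (a, b, c, d) = (0.2978, -0.2978, 0.6413, -0.6413): ad − bc = (0.2978)(-0.6413) − (-0.2978)(0.6413) = 0, so the state is separable.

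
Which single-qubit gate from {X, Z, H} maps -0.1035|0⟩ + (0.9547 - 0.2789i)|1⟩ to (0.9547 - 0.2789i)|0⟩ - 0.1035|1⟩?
X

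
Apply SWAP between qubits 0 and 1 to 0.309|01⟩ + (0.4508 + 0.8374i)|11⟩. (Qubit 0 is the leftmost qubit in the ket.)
0.309|10⟩ + (0.4508 + 0.8374i)|11⟩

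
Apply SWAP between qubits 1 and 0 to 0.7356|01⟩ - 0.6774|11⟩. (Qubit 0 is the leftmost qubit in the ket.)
0.7356|10⟩ - 0.6774|11⟩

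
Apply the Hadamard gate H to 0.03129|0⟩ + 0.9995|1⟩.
0.7289|0⟩ - 0.6846|1⟩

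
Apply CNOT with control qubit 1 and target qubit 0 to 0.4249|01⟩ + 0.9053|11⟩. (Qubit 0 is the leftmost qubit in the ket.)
0.9053|01⟩ + 0.4249|11⟩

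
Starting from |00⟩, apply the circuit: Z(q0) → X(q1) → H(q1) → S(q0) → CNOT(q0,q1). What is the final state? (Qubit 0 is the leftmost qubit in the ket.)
1/√2|00⟩ - 1/√2|01⟩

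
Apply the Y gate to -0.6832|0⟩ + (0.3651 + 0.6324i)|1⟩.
(0.6324 - 0.3651i)|0⟩ - 0.6832i|1⟩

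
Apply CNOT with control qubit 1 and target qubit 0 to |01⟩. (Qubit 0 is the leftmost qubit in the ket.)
|11⟩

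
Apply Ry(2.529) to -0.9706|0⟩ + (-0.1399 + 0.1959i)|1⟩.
(-0.1593 - 0.1868i)|0⟩ + (-0.9676 + 0.05907i)|1⟩

Ry(2.529) = [[cos(θ/2), −sin(θ/2)], [sin(θ/2), cos(θ/2)]]; θ = 2.529, cos(θ/2) ≈ 0.301529, sin(θ/2) ≈ 0.953457.
With a = amp(|0⟩) = -0.9706 and b = amp(|1⟩) = (-0.1399 + 0.1959i):
new amp(|0⟩) = (0.301529)·a + (-0.953457)·b = (-0.1593 - 0.1868i)
new amp(|1⟩) = (0.953457)·a + (0.301529)·b = (-0.9676 + 0.05907i)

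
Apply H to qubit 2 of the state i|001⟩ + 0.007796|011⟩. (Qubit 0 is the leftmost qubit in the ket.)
(1/√2)i|000⟩ - (1/√2)i|001⟩ + 0.005513|010⟩ - 0.005513|011⟩

H on qubit 2 mixes each pair of kets that differ only in qubit 2: amplitudes (a, b) of (|…0…⟩, |…1…⟩) become ((a + b)/√2, (a − b)/√2). Kets absent from the input have amplitude 0.
(|000⟩, |001⟩): (a, b) = (0, i) → ((1/√2)i, -(1/√2)i)
(|010⟩, |011⟩): (a, b) = (0, 0.007796) → (0.005513, -0.005513)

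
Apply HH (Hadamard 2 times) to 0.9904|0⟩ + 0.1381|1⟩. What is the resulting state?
0.9904|0⟩ + 0.1381|1⟩

H² = I, so an even number of Hadamards cancels: H^2 = I and the state is unchanged.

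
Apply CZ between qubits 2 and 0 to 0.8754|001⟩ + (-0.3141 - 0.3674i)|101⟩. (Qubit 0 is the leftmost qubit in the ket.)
0.8754|001⟩ + (0.3141 + 0.3674i)|101⟩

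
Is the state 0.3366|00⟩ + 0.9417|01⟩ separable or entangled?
Separable

Writing the state as a|00⟩ + b|01⟩ + c|10⟩ + d|11⟩, it is a product state iff ad − bc = 0.
Here (a, b, c, d) = (0.3366, 0.9417, 0, 0): ad − bc = (0.3366)(0) − (0.9417)(0) = 0, so the state is separable.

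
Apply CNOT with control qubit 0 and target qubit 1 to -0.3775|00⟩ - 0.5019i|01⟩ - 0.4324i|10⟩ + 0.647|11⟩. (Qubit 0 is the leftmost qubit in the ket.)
-0.3775|00⟩ - 0.5019i|01⟩ + 0.647|10⟩ - 0.4324i|11⟩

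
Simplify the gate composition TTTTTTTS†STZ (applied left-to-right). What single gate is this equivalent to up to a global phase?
Z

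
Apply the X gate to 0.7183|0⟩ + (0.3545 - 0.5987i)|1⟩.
(0.3545 - 0.5987i)|0⟩ + 0.7183|1⟩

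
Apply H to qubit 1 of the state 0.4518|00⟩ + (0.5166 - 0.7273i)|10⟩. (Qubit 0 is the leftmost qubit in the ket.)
0.3195|00⟩ + 0.3195|01⟩ + (0.3653 - 0.5143i)|10⟩ + (0.3653 - 0.5143i)|11⟩

H on qubit 1 mixes each pair of kets that differ only in qubit 1: amplitudes (a, b) of (|…0…⟩, |…1…⟩) become ((a + b)/√2, (a − b)/√2). Kets absent from the input have amplitude 0.
(|00⟩, |01⟩): (a, b) = (0.4518, 0) → (0.3195, 0.3195)
(|10⟩, |11⟩): (a, b) = ((0.5166 - 0.7273i), 0) → ((0.3653 - 0.5143i), (0.3653 - 0.5143i))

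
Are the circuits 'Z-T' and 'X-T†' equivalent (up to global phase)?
No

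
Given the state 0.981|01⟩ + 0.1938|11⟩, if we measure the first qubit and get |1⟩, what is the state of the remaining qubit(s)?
|1⟩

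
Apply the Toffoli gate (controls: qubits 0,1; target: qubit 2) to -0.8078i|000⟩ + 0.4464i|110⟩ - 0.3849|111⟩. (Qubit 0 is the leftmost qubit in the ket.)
-0.8078i|000⟩ - 0.3849|110⟩ + 0.4464i|111⟩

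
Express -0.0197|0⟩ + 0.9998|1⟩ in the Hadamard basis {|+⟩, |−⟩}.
0.693|+⟩ - 0.7209|−⟩

With |ψ⟩ = α|0⟩ + β|1⟩, the Hadamard-basis coefficients are ⟨+|ψ⟩ = (α + β)/√2 and ⟨−|ψ⟩ = (α − β)/√2.
Here α = -0.0197, β = 0.9998: (α + β)/√2 = 0.693, (α − β)/√2 = -0.7209.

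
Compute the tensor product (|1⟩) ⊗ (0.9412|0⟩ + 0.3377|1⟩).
0.9412|10⟩ + 0.3377|11⟩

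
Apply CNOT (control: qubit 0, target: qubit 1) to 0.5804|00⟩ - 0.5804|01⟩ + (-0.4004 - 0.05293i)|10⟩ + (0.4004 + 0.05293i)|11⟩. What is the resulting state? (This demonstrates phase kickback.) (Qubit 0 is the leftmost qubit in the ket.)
0.5804|00⟩ - 0.5804|01⟩ + (0.4004 + 0.05293i)|10⟩ + (-0.4004 - 0.05293i)|11⟩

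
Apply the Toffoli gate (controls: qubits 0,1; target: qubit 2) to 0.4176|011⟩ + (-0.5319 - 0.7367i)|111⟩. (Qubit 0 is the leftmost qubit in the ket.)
0.4176|011⟩ + (-0.5319 - 0.7367i)|110⟩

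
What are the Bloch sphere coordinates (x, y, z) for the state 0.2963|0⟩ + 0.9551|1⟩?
(0.566, 0, -0.8244)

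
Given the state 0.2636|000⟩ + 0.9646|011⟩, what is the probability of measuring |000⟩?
0.06948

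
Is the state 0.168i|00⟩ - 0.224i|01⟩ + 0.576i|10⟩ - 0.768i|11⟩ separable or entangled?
Separable

Writing the state as a|00⟩ + b|01⟩ + c|10⟩ + d|11⟩, it is a product state iff ad − bc = 0.
Here (a, b, c, d) = (0.168i, -0.224i, 0.576i, -0.768i): ad − bc = (0.168i)(-0.768i) − (-0.224i)(0.576i) = 0, so the state is separable.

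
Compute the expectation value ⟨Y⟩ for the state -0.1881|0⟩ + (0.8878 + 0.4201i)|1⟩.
-0.158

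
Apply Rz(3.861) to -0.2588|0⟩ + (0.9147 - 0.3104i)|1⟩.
(0.0911 + 0.2422i)|0⟩ + (-0.03144 + 0.9654i)|1⟩

Rz(3.861) = [[e^(−iθ/2), 0], [0, e^(iθ/2)]] with e^(±iθ/2) = cos(θ/2) ± i·sin(θ/2); θ = 3.861, cos(θ/2) ≈ -0.351997, sin(θ/2) ≈ 0.936001.
With a = amp(|0⟩) = -0.2588 and b = amp(|1⟩) = (0.9147 - 0.3104i):
new amp(|0⟩) = (-0.351997 - 0.936001i)·a = (0.0911 + 0.2422i)
new amp(|1⟩) = (-0.351997 + 0.936001i)·b = (-0.03144 + 0.9654i)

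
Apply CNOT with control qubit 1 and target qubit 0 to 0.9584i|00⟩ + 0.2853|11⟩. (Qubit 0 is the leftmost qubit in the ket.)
0.9584i|00⟩ + 0.2853|01⟩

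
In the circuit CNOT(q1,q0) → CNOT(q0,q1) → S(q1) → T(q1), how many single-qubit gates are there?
2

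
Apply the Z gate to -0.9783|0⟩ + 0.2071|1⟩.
-0.9783|0⟩ - 0.2071|1⟩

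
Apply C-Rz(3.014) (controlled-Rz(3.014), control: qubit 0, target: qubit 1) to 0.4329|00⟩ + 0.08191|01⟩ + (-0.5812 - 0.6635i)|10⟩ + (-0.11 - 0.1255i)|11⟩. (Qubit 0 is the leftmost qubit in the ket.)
0.4329|00⟩ + 0.08191|01⟩ + (-0.6992 + 0.5377i)|10⟩ + (0.1182 - 0.1178i)|11⟩

C-Rz(3.014) leaves the control-|0⟩ kets |00⟩, |01⟩ unchanged and applies Rz(3.014) to qubit 1 on the control-|1⟩ pair (|10⟩, |11⟩).
Rz(3.014) = [[e^(−iθ/2), 0], [0, e^(iθ/2)]] with e^(±iθ/2) = cos(θ/2) ± i·sin(θ/2); θ = 3.014, cos(θ/2) ≈ 0.0637531, sin(θ/2) ≈ 0.997966.
With a = amp(|10⟩) = (-0.5812 - 0.6635i) and b = amp(|11⟩) = (-0.11 - 0.1255i):
new amp(|10⟩) = (0.0637531 - 0.997966i)·a = (-0.6992 + 0.5377i)
new amp(|11⟩) = (0.0637531 + 0.997966i)·b = (0.1182 - 0.1178i)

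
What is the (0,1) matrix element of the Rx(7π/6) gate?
-0.9659i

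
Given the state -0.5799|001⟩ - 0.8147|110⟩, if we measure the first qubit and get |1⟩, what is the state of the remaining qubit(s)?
-|10⟩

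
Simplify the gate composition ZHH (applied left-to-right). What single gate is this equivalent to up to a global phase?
Z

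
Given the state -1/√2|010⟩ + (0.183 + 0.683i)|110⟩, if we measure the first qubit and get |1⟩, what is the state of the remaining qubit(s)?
(0.2588 + 0.9659i)|10⟩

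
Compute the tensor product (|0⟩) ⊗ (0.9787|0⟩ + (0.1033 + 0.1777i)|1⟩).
0.9787|00⟩ + (0.1033 + 0.1777i)|01⟩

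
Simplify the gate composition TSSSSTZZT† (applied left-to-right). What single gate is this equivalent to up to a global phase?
T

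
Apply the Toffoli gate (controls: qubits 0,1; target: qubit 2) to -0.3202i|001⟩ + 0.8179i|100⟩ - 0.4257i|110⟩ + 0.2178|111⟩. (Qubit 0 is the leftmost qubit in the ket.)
-0.3202i|001⟩ + 0.8179i|100⟩ + 0.2178|110⟩ - 0.4257i|111⟩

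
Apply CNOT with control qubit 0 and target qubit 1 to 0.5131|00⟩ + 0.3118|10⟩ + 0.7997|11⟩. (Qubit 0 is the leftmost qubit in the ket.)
0.5131|00⟩ + 0.7997|10⟩ + 0.3118|11⟩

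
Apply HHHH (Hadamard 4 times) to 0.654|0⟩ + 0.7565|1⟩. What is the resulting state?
0.654|0⟩ + 0.7565|1⟩

H² = I, so an even number of Hadamards cancels: H^4 = I and the state is unchanged.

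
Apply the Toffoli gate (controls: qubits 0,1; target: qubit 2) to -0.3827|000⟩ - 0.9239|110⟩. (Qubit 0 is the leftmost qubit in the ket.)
-0.3827|000⟩ - 0.9239|111⟩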